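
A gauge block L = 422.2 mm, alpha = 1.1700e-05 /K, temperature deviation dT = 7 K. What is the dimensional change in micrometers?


dL = L * alpha * dT
= 422.2 * 1.1700e-05 * 7
= 0.0345782 mm
dL_um = 0.0345782 * 1000 = 34.5782 um

34.5782


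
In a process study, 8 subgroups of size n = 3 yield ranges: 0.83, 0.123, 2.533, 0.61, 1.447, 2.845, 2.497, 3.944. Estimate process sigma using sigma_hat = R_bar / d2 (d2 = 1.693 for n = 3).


R_bar = (0.83 + 0.123 + 2.533 + 0.61 + 1.447 + 2.845 + 2.497 + 3.944) / 8
R_bar = 14.829 / 8 = 1.853625
sigma_hat = R_bar / d2 = 1.853625 / 1.693 = 1.0949

1.0949


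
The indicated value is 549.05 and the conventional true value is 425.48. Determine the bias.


Systematic error = measured - true
= 549.05 - 425.48
= 123.5700

123.5700


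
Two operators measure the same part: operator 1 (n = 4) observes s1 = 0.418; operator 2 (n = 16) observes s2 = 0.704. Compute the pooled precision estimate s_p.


s_p = sqrt(((n1-1)*s1^2 + (n2-1)*s2^2) / (n1+n2-2))
numerator = (4-1)*0.418^2 + (16-1)*0.704^2 = 0.524172 + 7.43424 = 7.958412
denominator = 4 + 16 - 2 = 18
s_p^2 = 7.958412 / 18 = 0.442134
s_p = sqrt(0.442134) = 0.6649

0.6649


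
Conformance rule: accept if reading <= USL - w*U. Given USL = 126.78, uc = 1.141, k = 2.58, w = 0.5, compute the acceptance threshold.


U = k * uc = 2.58 * 1.141 = 2.94378
guard band g = w * U = 0.5 * 2.94378 = 1.47189
AL = USL - g = 126.78 - 1.47189
AL = 125.3081

125.3081


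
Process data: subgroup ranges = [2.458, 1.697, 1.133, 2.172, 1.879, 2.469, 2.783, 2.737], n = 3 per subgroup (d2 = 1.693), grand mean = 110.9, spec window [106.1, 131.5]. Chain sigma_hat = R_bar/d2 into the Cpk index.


R_bar = (2.458 + 1.697 + 1.133 + 2.172 + 1.879 + 2.469 + 2.783 + 2.737) / 8 = 2.166
sigma = R_bar / d2 = 2.166 / 1.693 = 1.2793857
Cp = (USL - LSL)/(6*sigma) = (131.5 - 106.1)/(6*1.2793857) = 3.3089
Cpu = (131.5 - 110.9)/(3*1.2793857) = 5.3672
Cpl = (110.9 - 106.1)/(3*1.2793857) = 1.2506
Cpk = min(Cpu, Cpl) = 1.2506

1.2506


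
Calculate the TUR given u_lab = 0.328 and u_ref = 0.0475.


TUR = u_lab / u_ref
= 0.328 / 0.0475
= 6.9053

6.9053


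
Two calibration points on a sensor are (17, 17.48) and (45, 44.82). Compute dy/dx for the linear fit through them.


slope = (y2 - y1) / (x2 - x1)
= (44.82 - 17.48) / (45 - 17)
= 27.3400 / 28
= 0.9764

0.9764


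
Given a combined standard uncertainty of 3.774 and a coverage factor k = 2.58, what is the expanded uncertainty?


U = k * uc
U = 2.58 * 3.774
U = 9.7369

9.7369


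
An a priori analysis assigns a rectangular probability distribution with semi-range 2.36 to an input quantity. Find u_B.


u_B = half_width / sqrt(3)
u_B = 2.36 / 1.7320508
u_B = 1.3625

1.3625


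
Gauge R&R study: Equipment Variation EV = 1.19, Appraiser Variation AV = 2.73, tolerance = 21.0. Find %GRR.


GRR = sqrt(EV^2 + AV^2) = sqrt(1.19^2 + 2.73^2) = 2.9780866
%GRR = GRR / tol * 100 = 2.9780866 / 21.0 * 100
%GRR = 14.1814

14.1814


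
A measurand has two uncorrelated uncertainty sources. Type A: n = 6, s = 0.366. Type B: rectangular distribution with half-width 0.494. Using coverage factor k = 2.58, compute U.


u_A = s / sqrt(n) = 0.366 / sqrt(6) = 0.14941887
u_B = half_width / sqrt(3) = 0.494 / sqrt(3) = 0.28521103
uc = sqrt(u_A^2 + u_B^2) = sqrt(0.14941887^2 + 0.28521103^2) = 0.32198033
U = k * uc = 2.58 * 0.32198033
U = 0.8307

0.8307


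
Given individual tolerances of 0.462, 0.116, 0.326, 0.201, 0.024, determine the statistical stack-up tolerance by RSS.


RSS = sqrt(0.462^2 + 0.116^2 + 0.326^2 + 0.201^2 + 0.024^2)
= sqrt(0.374153)
= 0.6117

0.6117


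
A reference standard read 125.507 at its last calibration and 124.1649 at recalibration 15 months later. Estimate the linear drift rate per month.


rate = (v2 - v1) / months
= (124.1649 - 125.507) / 15
= -1.3421 / 15
= -0.0895

-0.0895


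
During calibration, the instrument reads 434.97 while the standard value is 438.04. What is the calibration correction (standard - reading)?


Correction = standard - reading
= 438.04 - 434.97
= 3.0700

3.0700


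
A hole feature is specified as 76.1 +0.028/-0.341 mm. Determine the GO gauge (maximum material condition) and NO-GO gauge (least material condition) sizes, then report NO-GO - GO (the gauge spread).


GO = nominal - lower_tol (smallest hole = maximum material condition)
GO = 76.1 - 0.341 = 75.759
NO-GO = nominal + upper_tol (largest hole = least material condition)
NO-GO = 76.1 + 0.028 = 76.128
spread = NO-GO - GO = 76.128 - 75.759 = 0.3690

0.3690


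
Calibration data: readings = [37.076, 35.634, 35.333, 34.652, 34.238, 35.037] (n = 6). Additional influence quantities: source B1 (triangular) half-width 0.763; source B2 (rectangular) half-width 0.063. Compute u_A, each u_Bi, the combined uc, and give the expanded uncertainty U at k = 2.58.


mean = (37.076 + 35.634 + 35.333 + 34.652 + 34.238 + 35.037) / 6 = 35.32833333
s = sqrt(sum((x - mean)^2)/(n-1)) = 0.98781793
u_A = s / sqrt(n) = 0.98781793 / sqrt(6) = 0.40327498
u_B1 = 0.763 / sqrt(6) = 0.31149345
u_B2 = 0.063 / sqrt(3) = 0.036373067
uc = sqrt(0.40327498^2 + 0.31149345^2 + 0.036373067^2) = 0.51086386
U = k * uc = 2.58 * 0.51086386
U = 1.3180

1.3180


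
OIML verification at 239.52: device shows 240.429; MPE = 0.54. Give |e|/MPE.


e = indication - reference = 240.429 - 239.52 = 0.9090
|e| = 0.9090
ratio = |e| / MPE = 0.9090 / 0.54
ratio = 1.6833

1.6833


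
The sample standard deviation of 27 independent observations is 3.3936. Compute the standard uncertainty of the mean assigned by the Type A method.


u_A = s / sqrt(n)
u_A = 3.3936 / sqrt(27)
u_A = 3.3936 / 5.1961524
u_A = 0.6531

0.6531


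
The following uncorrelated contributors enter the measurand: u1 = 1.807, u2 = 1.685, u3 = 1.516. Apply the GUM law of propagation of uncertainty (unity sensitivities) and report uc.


uc = sqrt(1.807^2 + 1.685^2 + 1.516^2)
uc = sqrt(8.40273)
uc = 2.8987

2.8987


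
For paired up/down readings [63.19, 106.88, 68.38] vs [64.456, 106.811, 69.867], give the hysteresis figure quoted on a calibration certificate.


|63.19 - 64.456| = 1.2660
|106.88 - 106.811| = 0.0690
|68.38 - 69.867| = 1.4870
hysteresis = max(diffs) = 1.4870

1.4870


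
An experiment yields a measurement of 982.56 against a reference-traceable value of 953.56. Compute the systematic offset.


Systematic error = measured - true
= 982.56 - 953.56
= 29.0000

29.0000


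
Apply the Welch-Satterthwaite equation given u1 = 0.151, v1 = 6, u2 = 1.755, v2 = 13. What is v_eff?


uc = sqrt(u1^2 + u2^2) = sqrt(0.151^2 + 1.755^2) = 1.761484
v_eff = uc^4 / (u1^4/v1 + u2^4/v2)
= 1.761484^4 / (0.151^4/6 + 1.755^4/13)
= 9.6275285 / 0.72982157
v_eff = 13.1916

13.1916


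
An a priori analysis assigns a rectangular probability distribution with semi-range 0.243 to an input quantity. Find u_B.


u_B = half_width / sqrt(3)
u_B = 0.243 / 1.7320508
u_B = 0.1403

0.1403


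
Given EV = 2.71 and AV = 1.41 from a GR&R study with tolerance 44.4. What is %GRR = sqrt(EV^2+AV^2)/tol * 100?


GRR = sqrt(EV^2 + AV^2) = sqrt(2.71^2 + 1.41^2) = 3.054865
%GRR = GRR / tol * 100 = 3.054865 / 44.4 * 100
%GRR = 6.8803

6.8803


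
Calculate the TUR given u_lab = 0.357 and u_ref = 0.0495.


TUR = u_lab / u_ref
= 0.357 / 0.0495
= 7.2121

7.2121


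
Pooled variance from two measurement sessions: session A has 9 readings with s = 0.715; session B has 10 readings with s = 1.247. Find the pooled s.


s_p = sqrt(((n1-1)*s1^2 + (n2-1)*s2^2) / (n1+n2-2))
numerator = (9-1)*0.715^2 + (10-1)*1.247^2 = 4.0898 + 13.995081 = 18.084881
denominator = 9 + 10 - 2 = 17
s_p^2 = 18.084881 / 17 = 1.0638165
s_p = sqrt(1.0638165) = 1.0314

1.0314


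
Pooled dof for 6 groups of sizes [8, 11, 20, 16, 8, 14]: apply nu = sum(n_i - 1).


nu = sum_i (n_i - 1)
nu = ((8 - 1) + (11 - 1) + (20 - 1) + (16 - 1) + (8 - 1) + (14 - 1))
nu = 7 + 10 + 19 + 15 + 7 + 13
nu = 71

71


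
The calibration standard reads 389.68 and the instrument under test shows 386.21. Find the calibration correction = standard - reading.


Correction = standard - reading
= 389.68 - 386.21
= 3.4700

3.4700


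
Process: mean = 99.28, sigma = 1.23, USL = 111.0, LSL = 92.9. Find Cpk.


Cpu = (USL - mean) / (3*sigma) = (111.0 - 99.28) / (3*1.23) = 3.1762
Cpl = (mean - LSL) / (3*sigma) = (99.28 - 92.9) / (3*1.23) = 1.7290
Cpk = min(Cpu, Cpl) = 1.7290

1.7290


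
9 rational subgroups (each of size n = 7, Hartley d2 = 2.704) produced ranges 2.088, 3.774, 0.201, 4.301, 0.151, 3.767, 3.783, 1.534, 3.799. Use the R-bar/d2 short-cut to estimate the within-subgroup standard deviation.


R_bar = (2.088 + 3.774 + 0.201 + 4.301 + 0.151 + 3.767 + 3.783 + 1.534 + 3.799) / 9
R_bar = 23.398 / 9 = 2.5997778
sigma_hat = R_bar / d2 = 2.5997778 / 2.704 = 0.9615

0.9615


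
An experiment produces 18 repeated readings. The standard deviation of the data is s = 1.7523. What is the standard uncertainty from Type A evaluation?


u_A = s / sqrt(n)
u_A = 1.7523 / sqrt(18)
u_A = 1.7523 / 4.2426407
u_A = 0.4130

0.4130


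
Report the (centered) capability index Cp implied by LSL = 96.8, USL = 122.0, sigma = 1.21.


Cp = (USL - LSL) / (6 * sigma)
= (122.0 - 96.8) / (6 * 1.21)
= 25.2000 / 7.2600
= 3.4711

3.4711


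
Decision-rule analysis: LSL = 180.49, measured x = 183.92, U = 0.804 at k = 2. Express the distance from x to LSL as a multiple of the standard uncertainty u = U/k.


u = U / k = 0.804 / 2 = 0.402
margin = |LSL - x| = |180.49 - 183.92| = 3.43
z = margin / u = 3.43 / 0.402
z = 8.5323

8.5323


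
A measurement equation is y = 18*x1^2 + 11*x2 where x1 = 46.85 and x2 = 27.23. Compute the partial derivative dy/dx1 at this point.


y = 18*x1^2 + 11*x2
dy/dx1 = 2*18*x1
Evaluate at x1 = 46.85: c1 = 36 * 46.85
c1 = 1686.6000

1686.6000


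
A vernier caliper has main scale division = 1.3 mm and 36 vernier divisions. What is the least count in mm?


LC = MSD / n_div
= 1.3 / 36
= 0.0361

0.0361


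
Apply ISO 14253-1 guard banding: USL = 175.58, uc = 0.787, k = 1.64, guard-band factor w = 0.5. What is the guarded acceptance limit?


U = k * uc = 1.64 * 0.787 = 1.29068
guard band g = w * U = 0.5 * 1.29068 = 0.64534
AL = USL - g = 175.58 - 0.64534
AL = 174.9347

174.9347


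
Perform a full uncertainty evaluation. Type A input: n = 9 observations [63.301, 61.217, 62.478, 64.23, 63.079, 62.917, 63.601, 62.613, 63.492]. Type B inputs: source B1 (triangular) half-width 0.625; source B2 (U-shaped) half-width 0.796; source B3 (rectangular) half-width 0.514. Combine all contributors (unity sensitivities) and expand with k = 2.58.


mean = (63.301 + 61.217 + 62.478 + 64.23 + 63.079 + 62.917 + 63.601 + 62.613 + 63.492) / 9 = 62.992
s = sqrt(sum((x - mean)^2)/(n-1)) = 0.85298461
u_A = s / sqrt(n) = 0.85298461 / sqrt(9) = 0.2843282
u_B1 = 0.625 / sqrt(6) = 0.25515518
u_B2 = 0.796 / sqrt(2) = 0.562857
u_B3 = 0.514 / sqrt(3) = 0.29675804
uc = sqrt(0.2843282^2 + 0.25515518^2 + 0.562857^2 + 0.29675804^2) = 0.74217251
U = k * uc = 2.58 * 0.74217251
U = 1.9148

1.9148


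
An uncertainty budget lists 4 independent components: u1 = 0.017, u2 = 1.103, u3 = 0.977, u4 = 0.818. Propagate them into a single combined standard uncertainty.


uc = sqrt(0.017^2 + 1.103^2 + 0.977^2 + 0.818^2)
uc = sqrt(2.840551)
uc = 1.6854

1.6854


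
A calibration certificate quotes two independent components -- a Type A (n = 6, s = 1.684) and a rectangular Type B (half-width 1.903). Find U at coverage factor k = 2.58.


u_A = s / sqrt(n) = 1.684 / sqrt(6) = 0.68749012
u_B = half_width / sqrt(3) = 1.903 / sqrt(3) = 1.0986976
uc = sqrt(u_A^2 + u_B^2) = sqrt(0.68749012^2 + 1.0986976^2) = 1.2960629
U = k * uc = 2.58 * 1.2960629
U = 3.3438

3.3438


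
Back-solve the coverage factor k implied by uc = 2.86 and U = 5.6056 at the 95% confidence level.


k = U / uc
k = 5.6056 / 2.86
k = 1.96

1.96


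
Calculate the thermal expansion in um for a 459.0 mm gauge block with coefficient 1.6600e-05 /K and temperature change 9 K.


dL = L * alpha * dT
= 459.0 * 1.6600e-05 * 9
= 0.0685746 mm
dL_um = 0.0685746 * 1000 = 68.5746 um

68.5746


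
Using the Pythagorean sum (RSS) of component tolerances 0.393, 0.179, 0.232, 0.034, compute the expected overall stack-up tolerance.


RSS = sqrt(0.393^2 + 0.179^2 + 0.232^2 + 0.034^2)
= sqrt(0.24147)
= 0.4914

0.4914


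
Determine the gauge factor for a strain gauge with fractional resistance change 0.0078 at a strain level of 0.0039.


GF = (dR/R) / epsilon
= 0.0078 / 0.0039
= 2.0000

2.0000


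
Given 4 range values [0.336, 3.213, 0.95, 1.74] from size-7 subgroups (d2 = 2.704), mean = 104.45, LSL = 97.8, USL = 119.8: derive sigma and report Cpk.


R_bar = (0.336 + 3.213 + 0.95 + 1.74) / 4 = 1.55975
sigma = R_bar / d2 = 1.55975 / 2.704 = 0.57683062
Cp = (USL - LSL)/(6*sigma) = (119.8 - 97.8)/(6*0.57683062) = 6.3566
Cpu = (119.8 - 104.45)/(3*0.57683062) = 8.8703
Cpl = (104.45 - 97.8)/(3*0.57683062) = 3.8428
Cpk = min(Cpu, Cpl) = 3.8428

3.8428


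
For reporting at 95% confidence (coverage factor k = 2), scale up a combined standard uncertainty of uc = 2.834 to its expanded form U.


U = k * uc
U = 2 * 2.834
U = 5.6680

5.6680


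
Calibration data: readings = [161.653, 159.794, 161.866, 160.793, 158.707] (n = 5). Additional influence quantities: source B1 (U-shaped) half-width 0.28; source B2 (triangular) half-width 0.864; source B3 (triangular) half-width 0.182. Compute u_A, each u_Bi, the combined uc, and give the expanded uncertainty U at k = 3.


mean = (161.653 + 159.794 + 161.866 + 160.793 + 158.707) / 5 = 160.5626
s = sqrt(sum((x - mean)^2)/(n-1)) = 1.3205023
u_A = s / sqrt(n) = 1.3205023 / sqrt(5) = 0.59054658
u_B1 = 0.28 / sqrt(2) = 0.1979899
u_B2 = 0.864 / sqrt(6) = 0.35272652
u_B3 = 0.182 / sqrt(6) = 0.074301189
uc = sqrt(0.59054658^2 + 0.1979899^2 + 0.35272652^2 + 0.074301189^2) = 0.71964014
U = k * uc = 3 * 0.71964014
U = 2.1589

2.1589


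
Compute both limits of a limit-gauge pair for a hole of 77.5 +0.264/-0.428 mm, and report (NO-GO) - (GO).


GO = nominal - lower_tol (smallest hole = maximum material condition)
GO = 77.5 - 0.428 = 77.072
NO-GO = nominal + upper_tol (largest hole = least material condition)
NO-GO = 77.5 + 0.264 = 77.764
spread = NO-GO - GO = 77.764 - 77.072 = 0.6920

0.6920


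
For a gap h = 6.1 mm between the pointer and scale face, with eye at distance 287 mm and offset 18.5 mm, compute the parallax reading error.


error = h * offset / d
= 6.1 * 18.5 / 287
= 0.3932

0.3932


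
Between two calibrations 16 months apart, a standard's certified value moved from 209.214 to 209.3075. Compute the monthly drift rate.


rate = (v2 - v1) / months
= (209.3075 - 209.214) / 16
= 0.0935 / 16
= 0.0058

0.0058


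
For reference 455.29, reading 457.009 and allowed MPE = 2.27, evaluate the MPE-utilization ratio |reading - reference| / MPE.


e = indication - reference = 457.009 - 455.29 = 1.7190
|e| = 1.7190
ratio = |e| / MPE = 1.7190 / 2.27
ratio = 0.7573

0.7573


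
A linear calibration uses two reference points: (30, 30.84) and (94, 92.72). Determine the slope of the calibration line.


slope = (y2 - y1) / (x2 - x1)
= (92.72 - 30.84) / (94 - 30)
= 61.8800 / 64
= 0.9669

0.9669


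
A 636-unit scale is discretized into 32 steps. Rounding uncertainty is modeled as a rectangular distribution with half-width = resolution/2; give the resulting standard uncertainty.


resolution = range / divisions
resolution = 636 / 32 = 19.875
u_res = resolution / (2*sqrt(3))
u_res = 19.875 / 3.4641016
u_res = 5.7374

5.7374


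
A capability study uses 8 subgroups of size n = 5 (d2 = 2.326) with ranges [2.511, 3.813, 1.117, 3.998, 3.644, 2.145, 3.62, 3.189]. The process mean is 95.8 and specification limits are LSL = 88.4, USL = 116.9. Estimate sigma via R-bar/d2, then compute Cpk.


R_bar = (2.511 + 3.813 + 1.117 + 3.998 + 3.644 + 2.145 + 3.62 + 3.189) / 8 = 3.004625
sigma = R_bar / d2 = 3.004625 / 2.326 = 1.2917562
Cp = (USL - LSL)/(6*sigma) = (116.9 - 88.4)/(6*1.2917562) = 3.6772
Cpu = (116.9 - 95.8)/(3*1.2917562) = 5.4448
Cpl = (95.8 - 88.4)/(3*1.2917562) = 1.9095
Cpk = min(Cpu, Cpl) = 1.9095

1.9095


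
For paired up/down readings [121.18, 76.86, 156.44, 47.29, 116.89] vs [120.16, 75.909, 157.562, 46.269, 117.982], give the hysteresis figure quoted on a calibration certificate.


|121.18 - 120.16| = 1.0200
|76.86 - 75.909| = 0.9510
|156.44 - 157.562| = 1.1220
|47.29 - 46.269| = 1.0210
|116.89 - 117.982| = 1.0920
hysteresis = max(diffs) = 1.1220

1.1220


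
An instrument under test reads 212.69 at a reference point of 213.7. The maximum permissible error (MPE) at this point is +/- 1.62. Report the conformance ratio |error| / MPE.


e = indication - reference = 212.69 - 213.7 = -1.0100
|e| = 1.0100
ratio = |e| / MPE = 1.0100 / 1.62
ratio = 0.6235

0.6235


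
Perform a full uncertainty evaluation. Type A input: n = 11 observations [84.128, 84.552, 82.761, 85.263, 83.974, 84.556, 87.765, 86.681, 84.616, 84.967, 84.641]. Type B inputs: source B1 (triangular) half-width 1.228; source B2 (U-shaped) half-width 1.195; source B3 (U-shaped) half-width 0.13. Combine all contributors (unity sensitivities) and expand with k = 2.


mean = (84.128 + 84.552 + 82.761 + 85.263 + 83.974 + 84.556 + 87.765 + 86.681 + 84.616 + 84.967 + 84.641) / 11 = 84.90036364
s = sqrt(sum((x - mean)^2)/(n-1)) = 1.3391191
u_A = s / sqrt(n) = 1.3391191 / sqrt(11) = 0.4037596
u_B1 = 1.228 / sqrt(6) = 0.5013289
u_B2 = 1.195 / sqrt(2) = 0.8449926
u_B3 = 0.13 / sqrt(2) = 0.091923882
uc = sqrt(0.4037596^2 + 0.5013289^2 + 0.8449926^2 + 0.091923882^2) = 1.0662153
U = k * uc = 2 * 1.0662153
U = 2.1324

2.1324


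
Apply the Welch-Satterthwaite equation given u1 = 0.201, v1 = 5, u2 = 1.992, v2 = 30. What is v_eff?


uc = sqrt(u1^2 + u2^2) = sqrt(0.201^2 + 1.992^2) = 2.0021151
v_eff = uc^4 / (u1^4/v1 + u2^4/v2)
= 2.0021151^4 / (0.201^4/5 + 1.992^4/30)
= 16.067791 / 0.52517751
v_eff = 30.5950

30.5950


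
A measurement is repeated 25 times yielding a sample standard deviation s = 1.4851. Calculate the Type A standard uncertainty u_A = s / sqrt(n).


u_A = s / sqrt(n)
u_A = 1.4851 / sqrt(25)
u_A = 1.4851 / 5
u_A = 0.2970

0.2970


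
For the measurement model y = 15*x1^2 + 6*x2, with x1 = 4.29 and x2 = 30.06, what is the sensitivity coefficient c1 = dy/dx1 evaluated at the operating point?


y = 15*x1^2 + 6*x2
dy/dx1 = 2*15*x1
Evaluate at x1 = 4.29: c1 = 30 * 4.29
c1 = 128.7000

128.7000


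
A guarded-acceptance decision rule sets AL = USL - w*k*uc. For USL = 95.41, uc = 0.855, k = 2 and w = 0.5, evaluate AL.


U = k * uc = 2 * 0.855 = 1.71
guard band g = w * U = 0.5 * 1.71 = 0.855
AL = USL - g = 95.41 - 0.855
AL = 94.5550

94.5550


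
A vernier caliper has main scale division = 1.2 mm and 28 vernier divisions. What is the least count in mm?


LC = MSD / n_div
= 1.2 / 28
= 0.0429

0.0429


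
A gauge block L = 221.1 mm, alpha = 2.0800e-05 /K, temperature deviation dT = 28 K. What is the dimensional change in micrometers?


dL = L * alpha * dT
= 221.1 * 2.0800e-05 * 28
= 0.1287686 mm
dL_um = 0.1287686 * 1000 = 128.7686 um

128.7686


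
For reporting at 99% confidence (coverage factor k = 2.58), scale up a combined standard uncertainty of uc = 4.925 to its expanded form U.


U = k * uc
U = 2.58 * 4.925
U = 12.7065

12.7065


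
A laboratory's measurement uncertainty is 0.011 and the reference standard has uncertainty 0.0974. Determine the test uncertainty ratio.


TUR = u_lab / u_ref
= 0.011 / 0.0974
= 0.1129

0.1129


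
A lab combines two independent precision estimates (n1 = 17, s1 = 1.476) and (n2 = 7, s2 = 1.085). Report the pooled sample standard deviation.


s_p = sqrt(((n1-1)*s1^2 + (n2-1)*s2^2) / (n1+n2-2))
numerator = (17-1)*1.476^2 + (7-1)*1.085^2 = 34.857216 + 7.06335 = 41.920566
denominator = 17 + 7 - 2 = 22
s_p^2 = 41.920566 / 22 = 1.9054803
s_p = sqrt(1.9054803) = 1.3804

1.3804


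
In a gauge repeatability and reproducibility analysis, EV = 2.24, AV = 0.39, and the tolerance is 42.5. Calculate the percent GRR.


GRR = sqrt(EV^2 + AV^2) = sqrt(2.24^2 + 0.39^2) = 2.2736974
%GRR = GRR / tol * 100 = 2.2736974 / 42.5 * 100
%GRR = 5.3499

5.3499


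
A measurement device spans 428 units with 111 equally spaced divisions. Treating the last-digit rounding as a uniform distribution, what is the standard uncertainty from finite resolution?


resolution = range / divisions
resolution = 428 / 111 = 3.8558559
u_res = resolution / (2*sqrt(3))
u_res = 3.8558559 / 3.4641016
u_res = 1.1131

1.1131


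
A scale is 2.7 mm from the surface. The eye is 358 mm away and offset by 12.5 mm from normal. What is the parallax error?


error = h * offset / d
= 2.7 * 12.5 / 358
= 0.0943

0.0943


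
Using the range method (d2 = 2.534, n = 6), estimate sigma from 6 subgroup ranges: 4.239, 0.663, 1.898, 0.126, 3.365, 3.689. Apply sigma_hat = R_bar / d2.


R_bar = (4.239 + 0.663 + 1.898 + 0.126 + 3.365 + 3.689) / 6
R_bar = 13.98 / 6 = 2.33
sigma_hat = R_bar / d2 = 2.33 / 2.534 = 0.9195

0.9195


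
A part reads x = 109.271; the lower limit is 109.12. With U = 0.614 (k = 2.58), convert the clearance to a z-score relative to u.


u = U / k = 0.614 / 2.58 = 0.2379845
margin = |LSL - x| = |109.12 - 109.271| = 0.151
z = margin / u = 0.151 / 0.2379845
z = 0.6345

0.6345


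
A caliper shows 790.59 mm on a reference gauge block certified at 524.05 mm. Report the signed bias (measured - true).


Systematic error = measured - true
= 790.59 - 524.05
= 266.5400

266.5400


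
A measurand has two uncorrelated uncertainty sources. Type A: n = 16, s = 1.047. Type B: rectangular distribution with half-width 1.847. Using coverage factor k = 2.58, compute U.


u_A = s / sqrt(n) = 1.047 / sqrt(16) = 0.26175
u_B = half_width / sqrt(3) = 1.847 / sqrt(3) = 1.0663659
uc = sqrt(u_A^2 + u_B^2) = sqrt(0.26175^2 + 1.0663659^2) = 1.0980206
U = k * uc = 2.58 * 1.0980206
U = 2.8329

2.8329


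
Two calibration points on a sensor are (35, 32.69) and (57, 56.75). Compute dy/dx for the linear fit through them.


slope = (y2 - y1) / (x2 - x1)
= (56.75 - 32.69) / (57 - 35)
= 24.0600 / 22
= 1.0936

1.0936


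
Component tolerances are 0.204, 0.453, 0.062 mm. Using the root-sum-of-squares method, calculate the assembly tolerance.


RSS = sqrt(0.204^2 + 0.453^2 + 0.062^2)
= sqrt(0.250669)
= 0.5007

0.5007


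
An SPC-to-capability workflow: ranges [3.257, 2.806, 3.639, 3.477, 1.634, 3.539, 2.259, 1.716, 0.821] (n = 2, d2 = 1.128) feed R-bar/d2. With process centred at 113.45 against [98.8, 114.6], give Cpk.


R_bar = (3.257 + 2.806 + 3.639 + 3.477 + 1.634 + 3.539 + 2.259 + 1.716 + 0.821) / 9 = 2.572
sigma = R_bar / d2 = 2.572 / 1.128 = 2.2801418
Cp = (USL - LSL)/(6*sigma) = (114.6 - 98.8)/(6*2.2801418) = 1.1549
Cpu = (114.6 - 113.45)/(3*2.2801418) = 0.1681
Cpl = (113.45 - 98.8)/(3*2.2801418) = 2.1417
Cpk = min(Cpu, Cpl) = 0.1681

0.1681


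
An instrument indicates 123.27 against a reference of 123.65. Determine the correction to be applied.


Correction = standard - reading
= 123.65 - 123.27
= 0.3800

0.3800


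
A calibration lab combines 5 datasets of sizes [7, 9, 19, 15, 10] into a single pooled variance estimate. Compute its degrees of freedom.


nu = sum_i (n_i - 1)
nu = ((7 - 1) + (9 - 1) + (19 - 1) + (15 - 1) + (10 - 1))
nu = 6 + 8 + 18 + 14 + 9
nu = 55

55


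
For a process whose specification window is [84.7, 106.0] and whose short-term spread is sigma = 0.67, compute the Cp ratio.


Cp = (USL - LSL) / (6 * sigma)
= (106.0 - 84.7) / (6 * 0.67)
= 21.3000 / 4.0200
= 5.2985

5.2985


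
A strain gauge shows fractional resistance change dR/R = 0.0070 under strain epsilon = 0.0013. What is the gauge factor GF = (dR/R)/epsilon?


GF = (dR/R) / epsilon
= 0.0070 / 0.0013
= 5.3846

5.3846


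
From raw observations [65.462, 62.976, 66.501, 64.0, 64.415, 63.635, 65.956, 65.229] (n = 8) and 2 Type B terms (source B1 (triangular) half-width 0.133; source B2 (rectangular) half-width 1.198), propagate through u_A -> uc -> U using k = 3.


mean = (65.462 + 62.976 + 66.501 + 64.0 + 64.415 + 63.635 + 65.956 + 65.229) / 8 = 64.77175
s = sqrt(sum((x - mean)^2)/(n-1)) = 1.2140878
u_A = s / sqrt(n) = 1.2140878 / sqrt(8) = 0.42924486
u_B1 = 0.133 / sqrt(6) = 0.054297023
u_B2 = 1.198 / sqrt(3) = 0.69166562
uc = sqrt(0.42924486^2 + 0.054297023^2 + 0.69166562^2) = 0.81584352
U = k * uc = 3 * 0.81584352
U = 2.4475

2.4475


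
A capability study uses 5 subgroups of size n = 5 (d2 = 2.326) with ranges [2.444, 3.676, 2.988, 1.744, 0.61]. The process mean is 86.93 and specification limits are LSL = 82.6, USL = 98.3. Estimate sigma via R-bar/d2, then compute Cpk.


R_bar = (2.444 + 3.676 + 2.988 + 1.744 + 0.61) / 5 = 2.2924
sigma = R_bar / d2 = 2.2924 / 2.326 = 0.9855546
Cp = (USL - LSL)/(6*sigma) = (98.3 - 82.6)/(6*0.9855546) = 2.6550
Cpu = (98.3 - 86.93)/(3*0.9855546) = 3.8456
Cpl = (86.93 - 82.6)/(3*0.9855546) = 1.4645
Cpk = min(Cpu, Cpl) = 1.4645

1.4645


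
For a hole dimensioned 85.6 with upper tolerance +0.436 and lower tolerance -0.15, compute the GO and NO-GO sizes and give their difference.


GO = nominal - lower_tol (smallest hole = maximum material condition)
GO = 85.6 - 0.15 = 85.45
NO-GO = nominal + upper_tol (largest hole = least material condition)
NO-GO = 85.6 + 0.436 = 86.036
spread = NO-GO - GO = 86.036 - 85.45 = 0.5860

0.5860


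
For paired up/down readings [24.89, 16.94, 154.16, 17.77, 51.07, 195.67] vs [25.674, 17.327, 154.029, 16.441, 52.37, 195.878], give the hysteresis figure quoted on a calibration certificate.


|24.89 - 25.674| = 0.7840
|16.94 - 17.327| = 0.3870
|154.16 - 154.029| = 0.1310
|17.77 - 16.441| = 1.3290
|51.07 - 52.37| = 1.3000
|195.67 - 195.878| = 0.2080
hysteresis = max(diffs) = 1.3290

1.3290


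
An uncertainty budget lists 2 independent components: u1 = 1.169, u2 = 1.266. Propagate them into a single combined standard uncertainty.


uc = sqrt(1.169^2 + 1.266^2)
uc = sqrt(2.969317)
uc = 1.7232

1.7232


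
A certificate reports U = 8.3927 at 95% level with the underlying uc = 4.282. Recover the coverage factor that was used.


k = U / uc
k = 8.3927 / 4.282
k = 1.96

1.96


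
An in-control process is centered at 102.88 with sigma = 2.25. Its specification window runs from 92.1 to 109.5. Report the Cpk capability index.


Cpu = (USL - mean) / (3*sigma) = (109.5 - 102.88) / (3*2.25) = 0.9807
Cpl = (mean - LSL) / (3*sigma) = (102.88 - 92.1) / (3*2.25) = 1.5970
Cpk = min(Cpu, Cpl) = 0.9807

0.9807


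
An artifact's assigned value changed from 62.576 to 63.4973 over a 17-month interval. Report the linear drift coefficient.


rate = (v2 - v1) / months
= (63.4973 - 62.576) / 17
= 0.9213 / 17
= 0.0542

0.0542


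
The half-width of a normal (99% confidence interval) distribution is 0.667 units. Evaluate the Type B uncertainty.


u_B = half_width / 2.576
u_B = 0.667 / 2.576
u_B = 0.2589

0.2589


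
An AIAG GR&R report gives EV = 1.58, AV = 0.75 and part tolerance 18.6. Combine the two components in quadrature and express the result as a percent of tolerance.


GRR = sqrt(EV^2 + AV^2) = sqrt(1.58^2 + 0.75^2) = 1.7489711
%GRR = GRR / tol * 100 = 1.7489711 / 18.6 * 100
%GRR = 9.4031

9.4031


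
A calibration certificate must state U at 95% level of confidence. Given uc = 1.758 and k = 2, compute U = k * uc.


U = k * uc
U = 2 * 1.758
U = 3.5160

3.5160


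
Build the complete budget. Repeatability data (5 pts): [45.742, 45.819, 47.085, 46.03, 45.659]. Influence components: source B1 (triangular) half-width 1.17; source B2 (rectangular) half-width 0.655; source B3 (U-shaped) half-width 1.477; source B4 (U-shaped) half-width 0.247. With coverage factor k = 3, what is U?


mean = (45.742 + 45.819 + 47.085 + 46.03 + 45.659) / 5 = 46.067
s = sqrt(sum((x - mean)^2)/(n-1)) = 0.58550961
u_A = s / sqrt(n) = 0.58550961 / sqrt(5) = 0.26184786
u_B1 = 1.17 / sqrt(6) = 0.4776505
u_B2 = 0.655 / sqrt(3) = 0.37816443
u_B3 = 1.477 / sqrt(2) = 1.0443967
u_B4 = 0.247 / sqrt(2) = 0.17465537
uc = sqrt(0.26184786^2 + 0.4776505^2 + 0.37816443^2 + 1.0443967^2 + 0.17465537^2) = 1.2493965
U = k * uc = 3 * 1.2493965
U = 3.7482

3.7482


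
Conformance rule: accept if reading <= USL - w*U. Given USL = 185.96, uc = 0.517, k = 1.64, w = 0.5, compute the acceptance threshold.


U = k * uc = 1.64 * 0.517 = 0.84788
guard band g = w * U = 0.5 * 0.84788 = 0.42394
AL = USL - g = 185.96 - 0.42394
AL = 185.5361

185.5361


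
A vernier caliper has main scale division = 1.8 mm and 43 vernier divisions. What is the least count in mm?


LC = MSD / n_div
= 1.8 / 43
= 0.0419

0.0419


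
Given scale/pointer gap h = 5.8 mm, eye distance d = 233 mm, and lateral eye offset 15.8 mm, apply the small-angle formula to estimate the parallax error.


error = h * offset / d
= 5.8 * 15.8 / 233
= 0.3933

0.3933


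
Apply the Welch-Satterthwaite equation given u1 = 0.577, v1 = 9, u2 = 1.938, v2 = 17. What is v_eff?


uc = sqrt(u1^2 + u2^2) = sqrt(0.577^2 + 1.938^2) = 2.0220715
v_eff = uc^4 / (u1^4/v1 + u2^4/v2)
= 2.0220715^4 / (0.577^4/9 + 1.938^4/17)
= 16.718066 / 0.84210187
v_eff = 19.8528

19.8528


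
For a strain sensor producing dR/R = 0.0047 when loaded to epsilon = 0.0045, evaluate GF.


GF = (dR/R) / epsilon
= 0.0047 / 0.0045
= 1.0444

1.0444


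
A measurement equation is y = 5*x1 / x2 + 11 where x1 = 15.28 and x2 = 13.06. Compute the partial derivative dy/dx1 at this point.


y = 5*x1 / x2 + 11
dy/dx1 = 5/x2
Evaluate at x2 = 13.06: c1 = 5 / 13.06
c1 = 0.3828

0.3828


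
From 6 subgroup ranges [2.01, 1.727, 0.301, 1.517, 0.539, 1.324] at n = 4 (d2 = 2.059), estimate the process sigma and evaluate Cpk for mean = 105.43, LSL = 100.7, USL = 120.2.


R_bar = (2.01 + 1.727 + 0.301 + 1.517 + 0.539 + 1.324) / 6 = 1.2363333
sigma = R_bar / d2 = 1.2363333 / 2.059 = 0.60045328
Cp = (USL - LSL)/(6*sigma) = (120.2 - 100.7)/(6*0.60045328) = 5.4126
Cpu = (120.2 - 105.43)/(3*0.60045328) = 8.1994
Cpl = (105.43 - 100.7)/(3*0.60045328) = 2.6258
Cpk = min(Cpu, Cpl) = 2.6258

2.6258


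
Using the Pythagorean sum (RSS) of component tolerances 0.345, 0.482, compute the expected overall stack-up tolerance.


RSS = sqrt(0.345^2 + 0.482^2)
= sqrt(0.351349)
= 0.5927

0.5927


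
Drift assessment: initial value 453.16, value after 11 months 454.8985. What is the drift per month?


rate = (v2 - v1) / months
= (454.8985 - 453.16) / 11
= 1.7385 / 11
= 0.1580

0.1580


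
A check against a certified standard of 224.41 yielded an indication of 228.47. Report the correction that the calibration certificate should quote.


Correction = standard - reading
= 224.41 - 228.47
= -4.0600

-4.0600


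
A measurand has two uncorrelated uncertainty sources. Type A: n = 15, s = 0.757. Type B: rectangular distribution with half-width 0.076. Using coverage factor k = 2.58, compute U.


u_A = s / sqrt(n) = 0.757 / sqrt(15) = 0.19545656
u_B = half_width / sqrt(3) = 0.076 / sqrt(3) = 0.04387862
uc = sqrt(u_A^2 + u_B^2) = sqrt(0.19545656^2 + 0.04387862^2) = 0.20032124
U = k * uc = 2.58 * 0.20032124
U = 0.5168

0.5168


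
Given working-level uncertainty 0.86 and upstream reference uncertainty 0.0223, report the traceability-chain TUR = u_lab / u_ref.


TUR = u_lab / u_ref
= 0.86 / 0.0223
= 38.5650

38.5650


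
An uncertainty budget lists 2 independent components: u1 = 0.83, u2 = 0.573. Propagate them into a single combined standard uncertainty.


uc = sqrt(0.83^2 + 0.573^2)
uc = sqrt(1.017229)
uc = 1.0086

1.0086


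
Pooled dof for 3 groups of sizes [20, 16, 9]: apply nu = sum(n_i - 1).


nu = sum_i (n_i - 1)
nu = ((20 - 1) + (16 - 1) + (9 - 1))
nu = 19 + 15 + 8
nu = 42

42


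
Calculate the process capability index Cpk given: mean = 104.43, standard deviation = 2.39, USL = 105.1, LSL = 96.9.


Cpu = (USL - mean) / (3*sigma) = (105.1 - 104.43) / (3*2.39) = 0.0934
Cpl = (mean - LSL) / (3*sigma) = (104.43 - 96.9) / (3*2.39) = 1.0502
Cpk = min(Cpu, Cpl) = 0.0934

0.0934


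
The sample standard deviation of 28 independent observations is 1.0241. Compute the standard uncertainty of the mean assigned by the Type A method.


u_A = s / sqrt(n)
u_A = 1.0241 / sqrt(28)
u_A = 1.0241 / 5.2915026
u_A = 0.1935

0.1935


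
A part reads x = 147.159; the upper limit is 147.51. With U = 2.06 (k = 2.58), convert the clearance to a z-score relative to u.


u = U / k = 2.06 / 2.58 = 0.79844961
margin = |USL - x| = |147.51 - 147.159| = 0.351
z = margin / u = 0.351 / 0.79844961
z = 0.4396

0.4396


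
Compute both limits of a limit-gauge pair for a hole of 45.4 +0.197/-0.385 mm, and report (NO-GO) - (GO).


GO = nominal - lower_tol (smallest hole = maximum material condition)
GO = 45.4 - 0.385 = 45.015
NO-GO = nominal + upper_tol (largest hole = least material condition)
NO-GO = 45.4 + 0.197 = 45.597
spread = NO-GO - GO = 45.597 - 45.015 = 0.5820

0.5820


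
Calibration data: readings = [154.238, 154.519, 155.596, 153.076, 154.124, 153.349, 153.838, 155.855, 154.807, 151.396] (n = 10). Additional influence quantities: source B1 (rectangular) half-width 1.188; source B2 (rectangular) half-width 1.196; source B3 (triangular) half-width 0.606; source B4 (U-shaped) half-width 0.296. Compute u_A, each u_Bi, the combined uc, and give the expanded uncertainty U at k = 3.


mean = (154.238 + 154.519 + 155.596 + 153.076 + 154.124 + 153.349 + 153.838 + 155.855 + 154.807 + 151.396) / 10 = 154.0798
s = sqrt(sum((x - mean)^2)/(n-1)) = 1.2910731
u_A = s / sqrt(n) = 1.2910731 / sqrt(10) = 0.40827316
u_B1 = 1.188 / sqrt(3) = 0.68589212
u_B2 = 1.196 / sqrt(3) = 0.69051092
u_B3 = 0.606 / sqrt(6) = 0.24739846
u_B4 = 0.296 / sqrt(2) = 0.20930361
uc = sqrt(0.40827316^2 + 0.68589212^2 + 0.69051092^2 + 0.24739846^2 + 0.20930361^2) = 1.1040626
U = k * uc = 3 * 1.1040626
U = 3.3122

3.3122


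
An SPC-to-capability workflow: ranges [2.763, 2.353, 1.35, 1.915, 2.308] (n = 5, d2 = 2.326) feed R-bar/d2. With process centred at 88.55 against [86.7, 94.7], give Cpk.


R_bar = (2.763 + 2.353 + 1.35 + 1.915 + 2.308) / 5 = 2.1378
sigma = R_bar / d2 = 2.1378 / 2.326 = 0.91908856
Cp = (USL - LSL)/(6*sigma) = (94.7 - 86.7)/(6*0.91908856) = 1.4507
Cpu = (94.7 - 88.55)/(3*0.91908856) = 2.2305
Cpl = (88.55 - 86.7)/(3*0.91908856) = 0.6710
Cpk = min(Cpu, Cpl) = 0.6710

0.6710


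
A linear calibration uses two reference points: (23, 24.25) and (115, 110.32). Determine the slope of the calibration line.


slope = (y2 - y1) / (x2 - x1)
= (110.32 - 24.25) / (115 - 23)
= 86.0700 / 92
= 0.9355

0.9355


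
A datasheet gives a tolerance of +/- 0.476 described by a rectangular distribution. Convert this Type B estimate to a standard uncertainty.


u_B = half_width / sqrt(3)
u_B = 0.476 / 1.7320508
u_B = 0.2748

0.2748


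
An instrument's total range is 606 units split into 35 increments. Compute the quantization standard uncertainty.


resolution = range / divisions
resolution = 606 / 35 = 17.314286
u_res = resolution / (2*sqrt(3))
u_res = 17.314286 / 3.4641016
u_res = 4.9982

4.9982


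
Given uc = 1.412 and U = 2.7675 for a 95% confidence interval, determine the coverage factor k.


k = U / uc
k = 2.7675 / 1.412
k = 1.96

1.96


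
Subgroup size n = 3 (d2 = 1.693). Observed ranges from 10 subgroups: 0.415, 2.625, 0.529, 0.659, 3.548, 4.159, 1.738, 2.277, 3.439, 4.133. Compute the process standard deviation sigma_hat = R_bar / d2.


R_bar = (0.415 + 2.625 + 0.529 + 0.659 + 3.548 + 4.159 + 1.738 + 2.277 + 3.439 + 4.133) / 10
R_bar = 23.522 / 10 = 2.3522
sigma_hat = R_bar / d2 = 2.3522 / 1.693 = 1.3894

1.3894


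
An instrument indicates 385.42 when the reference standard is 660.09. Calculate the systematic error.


Systematic error = measured - true
= 385.42 - 660.09
= -274.6700

-274.6700


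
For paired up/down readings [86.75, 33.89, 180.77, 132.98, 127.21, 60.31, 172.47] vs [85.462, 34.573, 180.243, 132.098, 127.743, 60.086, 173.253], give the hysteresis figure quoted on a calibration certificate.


|86.75 - 85.462| = 1.2880
|33.89 - 34.573| = 0.6830
|180.77 - 180.243| = 0.5270
|132.98 - 132.098| = 0.8820
|127.21 - 127.743| = 0.5330
|60.31 - 60.086| = 0.2240
|172.47 - 173.253| = 0.7830
hysteresis = max(diffs) = 1.2880

1.2880


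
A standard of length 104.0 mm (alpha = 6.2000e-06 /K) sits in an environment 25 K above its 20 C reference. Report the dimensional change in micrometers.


dL = L * alpha * dT
= 104.0 * 6.2000e-06 * 25
= 0.0161200 mm
dL_um = 0.0161200 * 1000 = 16.1200 um

16.1200


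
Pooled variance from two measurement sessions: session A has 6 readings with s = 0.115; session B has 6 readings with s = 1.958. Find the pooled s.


s_p = sqrt(((n1-1)*s1^2 + (n2-1)*s2^2) / (n1+n2-2))
numerator = (6-1)*0.115^2 + (6-1)*1.958^2 = 0.066125 + 19.16882 = 19.234945
denominator = 6 + 6 - 2 = 10
s_p^2 = 19.234945 / 10 = 1.9234945
s_p = sqrt(1.9234945) = 1.3869

1.3869


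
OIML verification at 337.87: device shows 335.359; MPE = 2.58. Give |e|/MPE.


e = indication - reference = 335.359 - 337.87 = -2.5110
|e| = 2.5110
ratio = |e| / MPE = 2.5110 / 2.58
ratio = 0.9733

0.9733


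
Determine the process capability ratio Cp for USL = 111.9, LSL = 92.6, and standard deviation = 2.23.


Cp = (USL - LSL) / (6 * sigma)
= (111.9 - 92.6) / (6 * 2.23)
= 19.3000 / 13.3800
= 1.4425

1.4425


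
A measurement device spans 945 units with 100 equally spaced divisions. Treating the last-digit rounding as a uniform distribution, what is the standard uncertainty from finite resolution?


resolution = range / divisions
resolution = 945 / 100 = 9.45
u_res = resolution / (2*sqrt(3))
u_res = 9.45 / 3.4641016
u_res = 2.7280

2.7280


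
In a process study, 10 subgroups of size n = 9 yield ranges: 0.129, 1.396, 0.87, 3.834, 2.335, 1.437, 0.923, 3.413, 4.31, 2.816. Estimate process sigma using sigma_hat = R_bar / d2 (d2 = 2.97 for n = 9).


R_bar = (0.129 + 1.396 + 0.87 + 3.834 + 2.335 + 1.437 + 0.923 + 3.413 + 4.31 + 2.816) / 10
R_bar = 21.463 / 10 = 2.1463
sigma_hat = R_bar / d2 = 2.1463 / 2.97 = 0.7227

0.7227


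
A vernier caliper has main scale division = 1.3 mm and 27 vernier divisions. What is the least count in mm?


LC = MSD / n_div
= 1.3 / 27
= 0.0481

0.0481


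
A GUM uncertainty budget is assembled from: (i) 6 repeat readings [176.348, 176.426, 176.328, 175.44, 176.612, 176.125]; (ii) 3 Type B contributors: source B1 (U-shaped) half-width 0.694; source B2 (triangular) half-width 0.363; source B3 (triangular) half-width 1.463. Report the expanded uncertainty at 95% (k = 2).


mean = (176.348 + 176.426 + 176.328 + 175.44 + 176.612 + 176.125) / 6 = 176.2131667
s = sqrt(sum((x - mean)^2)/(n-1)) = 0.41019333
u_A = s / sqrt(n) = 0.41019333 / sqrt(6) = 0.16746073
u_B1 = 0.694 / sqrt(2) = 0.49073211
u_B2 = 0.363 / sqrt(6) = 0.14819413
u_B3 = 1.463 / sqrt(6) = 0.59726725
uc = sqrt(0.16746073^2 + 0.49073211^2 + 0.14819413^2 + 0.59726725^2) = 0.80470539
U = k * uc = 2 * 0.80470539
U = 1.6094

1.6094


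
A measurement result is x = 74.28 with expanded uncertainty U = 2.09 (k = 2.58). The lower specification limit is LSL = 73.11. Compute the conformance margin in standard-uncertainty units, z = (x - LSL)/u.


u = U / k = 2.09 / 2.58 = 0.81007752
margin = |LSL - x| = |73.11 - 74.28| = 1.17
z = margin / u = 1.17 / 0.81007752
z = 1.4443

1.4443


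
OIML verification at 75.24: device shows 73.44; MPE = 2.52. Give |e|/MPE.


e = indication - reference = 73.44 - 75.24 = -1.8000
|e| = 1.8000
ratio = |e| / MPE = 1.8000 / 2.52
ratio = 0.7143

0.7143


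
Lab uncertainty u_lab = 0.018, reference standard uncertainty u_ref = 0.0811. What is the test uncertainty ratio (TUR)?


TUR = u_lab / u_ref
= 0.018 / 0.0811
= 0.2219

0.2219


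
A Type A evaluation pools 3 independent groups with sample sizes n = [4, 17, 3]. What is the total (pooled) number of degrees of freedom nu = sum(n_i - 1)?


nu = sum_i (n_i - 1)
nu = ((4 - 1) + (17 - 1) + (3 - 1))
nu = 3 + 16 + 2
nu = 21

21
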